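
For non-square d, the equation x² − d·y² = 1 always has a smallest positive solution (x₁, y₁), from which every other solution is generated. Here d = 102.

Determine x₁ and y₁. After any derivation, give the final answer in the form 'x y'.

√102 → a₀=10, period (10,20); ℓ=2 even so k=1
i=0: a=10 ⇒ p=10, q=1
i=1: a=10 ⇒ p=101, q=10
(x₁, y₁) = (101, 10);  101² − 102·10² = 1 ✓

101 10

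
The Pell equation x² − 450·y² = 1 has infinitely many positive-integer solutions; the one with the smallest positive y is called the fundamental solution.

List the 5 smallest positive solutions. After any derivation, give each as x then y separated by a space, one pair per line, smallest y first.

19601 924
768398401 36222648
30122754096401 1420000245972
1180872205318713601 55666849606371696
46292552162781456490001 2182251836848982980620

d=450: √d = [21; 4,1,2,4,2,1,4,42] (ℓ=8, even), read p_7/q_7
a_0=21:  p_0=21·1+0=21,  q_0=21·0+1=1
…
a_2=1:  p_2=1·85+21=106,  q_2=1·4+1=5
…
a_4=4:  p_4=4·297+106=1294,  q_4=4·14+5=61
…
a_6=1:  p_6=1·2885+1294=4179,  q_6=1·136+61=197
a_7=4:  p_7=4·4179+2885=19601,  q_7=4·197+136=924
(x₁, y₁) = (19601, 924);  19601² − 450·924² = 1 ✓
n=2: (19601,924)∘(19601,924) = (19601·19601+450·924·924, 19601·924+924·19601) = (768398401,36222648)
n=3: (768398401,36222648)∘(19601,924) = (19601·768398401+450·924·36222648, 19601·36222648+924·768398401) = (30122754096401,1420000245972)
n=4: (30122754096401,1420000245972)∘(19601,924) = (19601·30122754096401+450·924·1420000245972, 19601·1420000245972+924·30122754096401) = (1180872205318713601,55666849606371696)
n=5: (1180872205318713601,55666849606371696)∘(19601,924) = (19601·1180872205318713601+450·924·55666849606371696, 19601·55666849606371696+924·1180872205318713601) = (46292552162781456490001,2182251836848982980620)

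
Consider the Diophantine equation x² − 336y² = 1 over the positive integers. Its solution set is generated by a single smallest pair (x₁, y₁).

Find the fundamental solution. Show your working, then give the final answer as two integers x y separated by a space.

d=336: √d = [18; 3,36] (ℓ=2, even), read p_1/q_1
step 0: (18, 1)  from 18·(1,0) + (0,1)
step 1: (55, 3)  from 3·(18,1) + (1,0)
→ (55, 3).  Check: 55²=3025, 336·3²=3024, difference 1.

55 3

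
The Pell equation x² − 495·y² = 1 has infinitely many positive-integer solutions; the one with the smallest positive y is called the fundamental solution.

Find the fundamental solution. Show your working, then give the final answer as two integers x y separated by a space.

89 4

d=495: √d = [22; 4,44] (ℓ=2, even), read p_1/q_1
k=0  a_k=22  p_k/q_k = 22/1
k=1  a_k=4  p_k/q_k = 89/4
fundamental: x₁=89, y₁=4  (since 7921 − 495·16 = 1)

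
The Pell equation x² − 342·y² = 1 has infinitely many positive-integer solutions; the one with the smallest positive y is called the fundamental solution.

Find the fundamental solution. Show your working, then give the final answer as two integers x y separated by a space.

37 2

√342 = [18; 2,36, …], period ℓ=2 (even) → k=1
k=0  a_k=18  p_k/q_k = 18/1
k=1  a_k=2  p_k/q_k = 37/2
→ (37, 2).  Check: 37²=1369, 342·2²=1368, difference 1.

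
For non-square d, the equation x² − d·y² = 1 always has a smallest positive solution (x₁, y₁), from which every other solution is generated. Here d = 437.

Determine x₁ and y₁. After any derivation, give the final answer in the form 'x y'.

4599 220

√437 = [20; 1,9,2,9,1,40, …], period ℓ=6 (even) → k=5
step 0: (20, 1)  from 20·(1,0) + (0,1)
…
step 2: (209, 10)  from 9·(21,1) + (20,1)
step 3: (439, 21)  from 2·(209,10) + (21,1)
step 4: (4160, 199)  from 9·(439,21) + (209,10)
step 5: (4599, 220)  from 1·(4160,199) + (439,21)
(x₁, y₁) = (4599, 220);  4599² − 437·220² = 1 ✓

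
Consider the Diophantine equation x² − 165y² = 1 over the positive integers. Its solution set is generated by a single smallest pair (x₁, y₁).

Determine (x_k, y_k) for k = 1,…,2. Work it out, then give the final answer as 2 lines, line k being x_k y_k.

√165 = [12; 1,5,2,5,1,24, …], period ℓ=6 (even) → k=5
i=0: a=12 ⇒ p=12, q=1
i=1: a=1 ⇒ p=13, q=1
i=2: a=5 ⇒ p=77, q=6
…
i=4: a=5 ⇒ p=912, q=71
i=5: a=1 ⇒ p=1079, q=84
→ (1079, 84).  Check: 1079²=1164241, 165·84²=1164240, difference 1.
n=2: (1079,84)∘(1079,84) = (1079·1079+165·84·84, 1079·84+84·1079) = (2328481,181272)

1079 84
2328481 181272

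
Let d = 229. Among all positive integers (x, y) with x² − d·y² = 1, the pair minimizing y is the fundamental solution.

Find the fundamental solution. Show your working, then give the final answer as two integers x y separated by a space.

[15; 7,1,1,7,30] for √229; ℓ=5 ⇒ convergent index 9
step 0: (15, 1)  from 15·(1,0) + (0,1)
step 1: (106, 7)  from 7·(15,1) + (1,0)
step 2: (121, 8)  from 1·(106,7) + (15,1)
…
step 8: (776325, 51301)  from 1·(413926,27353) + (362399,23948)
step 9: (5848201, 386460)  from 7·(776325,51301) + (413926,27353)
fundamental: x₁=5848201, y₁=386460  (since 34201454936401 − 229·149351331600 = 1)

5848201 386460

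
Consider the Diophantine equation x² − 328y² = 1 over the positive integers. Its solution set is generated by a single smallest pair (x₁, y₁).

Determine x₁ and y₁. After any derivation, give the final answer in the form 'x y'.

d=328: √d = [18; 9,36] (ℓ=2, even), read p_1/q_1
step 0: (18, 1)  from 18·(1,0) + (0,1)
step 1: (163, 9)  from 9·(18,1) + (1,0)
(x₁, y₁) = (163, 9);  163² − 328·9² = 1 ✓

163 9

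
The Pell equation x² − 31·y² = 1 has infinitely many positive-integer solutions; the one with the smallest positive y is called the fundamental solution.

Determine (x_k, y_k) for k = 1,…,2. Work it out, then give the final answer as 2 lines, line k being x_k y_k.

1520 273
4620799 829920

d=31: √d = [5; 1,1,3,5,3,1,1,10] (ℓ=8, even), read p_7/q_7
i=0: a=5 ⇒ p=5, q=1
…
i=3: a=3 ⇒ p=39, q=7
i=4: a=5 ⇒ p=206, q=37
…
i=6: a=1 ⇒ p=863, q=155
i=7: a=1 ⇒ p=1520, q=273
fundamental: x₁=1520, y₁=273  (since 2310400 − 31·74529 = 1)
(x_2, y_2) = (1520·1520 + 31·273·273, 1520·273 + 273·1520) = (4620799, 829920)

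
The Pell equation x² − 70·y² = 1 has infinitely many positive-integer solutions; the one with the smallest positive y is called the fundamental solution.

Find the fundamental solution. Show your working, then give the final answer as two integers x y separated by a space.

251 30

√70 → a₀=8, period (2,1,2,1,2,16); ℓ=6 even so k=5
step 0: (8, 1)  from 8·(1,0) + (0,1)
…
step 2: (25, 3)  from 1·(17,2) + (8,1)
…
step 4: (92, 11)  from 1·(67,8) + (25,3)
step 5: (251, 30)  from 2·(92,11) + (67,8)
→ (251, 30).  Check: 251²=63001, 70·30²=63000, difference 1.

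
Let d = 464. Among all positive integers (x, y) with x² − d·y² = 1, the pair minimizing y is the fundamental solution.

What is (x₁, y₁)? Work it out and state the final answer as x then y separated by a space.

9801 455

d=464: √d = [21; 1,1,5,1,1,1,5,1,1,42] (ℓ=10, even), read p_9/q_9
k=0  a_k=21  p_k/q_k = 21/1
k=1  a_k=1  p_k/q_k = 22/1
k=2  a_k=1  p_k/q_k = 43/2
k=3  a_k=5  p_k/q_k = 237/11
k=4  a_k=1  p_k/q_k = 280/13
k=5  a_k=1  p_k/q_k = 517/24
k=6  a_k=1  p_k/q_k = 797/37
…
k=8  a_k=1  p_k/q_k = 5299/246
k=9  a_k=1  p_k/q_k = 9801/455
→ (9801, 455).  Check: 9801²=96059601, 464·455²=96059600, difference 1.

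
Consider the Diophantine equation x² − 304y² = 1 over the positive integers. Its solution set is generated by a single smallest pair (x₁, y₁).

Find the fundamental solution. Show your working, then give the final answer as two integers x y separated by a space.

d=304: √d = [17; 2,3,2,1,1,1,1,1,2,3,2,34] (ℓ=12, even), read p_11/q_11
i=0: a=17 ⇒ p=17, q=1
…
i=2: a=3 ⇒ p=122, q=7
i=3: a=2 ⇒ p=279, q=16
i=4: a=1 ⇒ p=401, q=23
i=5: a=1 ⇒ p=680, q=39
i=6: a=1 ⇒ p=1081, q=62
…
i=8: a=1 ⇒ p=2842, q=163
i=9: a=2 ⇒ p=7445, q=427
i=10: a=3 ⇒ p=25177, q=1444
i=11: a=2 ⇒ p=57799, q=3315
(x₁, y₁) = (57799, 3315);  57799² − 304·3315² = 1 ✓

57799 3315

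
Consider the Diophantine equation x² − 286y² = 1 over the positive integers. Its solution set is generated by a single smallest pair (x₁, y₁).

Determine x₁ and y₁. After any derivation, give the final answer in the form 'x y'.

561835 33222

[16; 1,10,3,3,2,3,3,10,1,32] for √286; ℓ=10 ⇒ convergent index 9
i=0: a=16 ⇒ p=16, q=1
…
i=2: a=10 ⇒ p=186, q=11
…
i=5: a=2 ⇒ p=4397, q=260
…
i=8: a=10 ⇒ p=512132, q=30283
i=9: a=1 ⇒ p=561835, q=33222
→ (561835, 33222).  Check: 561835²=315658567225, 286·33222²=315658567224, difference 1.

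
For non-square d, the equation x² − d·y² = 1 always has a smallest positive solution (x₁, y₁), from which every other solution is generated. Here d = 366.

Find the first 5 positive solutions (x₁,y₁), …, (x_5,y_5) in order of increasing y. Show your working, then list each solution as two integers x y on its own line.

907925 47458
1648655611249 86176609300
2993711291685588725 156483795997357542
5436130649005627630680001 284151100961715516031400
9871197838993875221878594227125 515975776681174635989620332458

d=366: √d = [19; 7,1,1,1,2,12,2,1,1,1,7,38] (ℓ=12, even), read p_11/q_11
a_0=19:  p_0=19·1+0=19,  q_0=19·0+1=1
…
a_2=1:  p_2=1·134+19=153,  q_2=1·7+1=8
…
a_9=1:  p_9=1·44499+30055=74554,  q_9=1·2326+1571=3897
a_10=1:  p_10=1·74554+44499=119053,  q_10=1·3897+2326=6223
a_11=7:  p_11=7·119053+74554=907925,  q_11=7·6223+3897=47458
(x₁, y₁) = (907925, 47458);  907925² − 366·47458² = 1 ✓
(907925+47458√366)^2 = 1648655611249 + 86176609300√366
(907925+47458√366)^3 = 2993711291685588725 + 156483795997357542√366
(907925+47458√366)^4 = 5436130649005627630680001 + 284151100961715516031400√366
(907925+47458√366)^5 = 9871197838993875221878594227125 + 515975776681174635989620332458√366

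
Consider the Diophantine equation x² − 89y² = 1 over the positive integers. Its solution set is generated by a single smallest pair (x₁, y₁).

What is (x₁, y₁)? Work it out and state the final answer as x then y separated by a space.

500001 53000

[9; 2,3,3,2,18] for √89; ℓ=5 ⇒ convergent index 9
a_0=9:  p_0=9·1+0=9,  q_0=9·0+1=1
…
a_2=3:  p_2=3·19+9=66,  q_2=3·2+1=7
…
a_8=3:  p_8=3·66019+18934=216991,  q_8=3·6998+2007=23001
a_9=2:  p_9=2·216991+66019=500001,  q_9=2·23001+6998=53000
fundamental: x₁=500001, y₁=53000  (since 250001000001 − 89·2809000000 = 1)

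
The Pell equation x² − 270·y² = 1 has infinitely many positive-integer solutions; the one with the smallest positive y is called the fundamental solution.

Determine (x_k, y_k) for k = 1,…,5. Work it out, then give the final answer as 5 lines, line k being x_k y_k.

√270 → a₀=16, period (2,3,6,3,2,32); ℓ=6 even so k=5
i=0: a=16 ⇒ p=16, q=1
…
i=2: a=3 ⇒ p=115, q=7
…
i=4: a=3 ⇒ p=2284, q=139
i=5: a=2 ⇒ p=5291, q=322
(x₁, y₁) = (5291, 322);  5291² − 270·322² = 1 ✓
(5291+322√270)^2 = 55989361 + 3407404√270
(5291+322√270)^3 = 592479412811 + 36057148806√270
(5291+322√270)^4 = 6269617090376641 + 381556745257688√270
(5291+322√270)^5 = 66345087457886202251 + 4037633442259705610√270

5291 322
55989361 3407404
592479412811 36057148806
6269617090376641 381556745257688
66345087457886202251 4037633442259705610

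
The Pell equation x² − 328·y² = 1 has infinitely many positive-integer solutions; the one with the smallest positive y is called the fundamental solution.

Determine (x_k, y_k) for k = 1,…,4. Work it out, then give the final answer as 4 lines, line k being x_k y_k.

163 9
53137 2934
17322499 956475
5647081537 311807916

[18; 9,36] for √328; ℓ=2 ⇒ convergent index 1
i=0: a=18 ⇒ p=18, q=1
i=1: a=9 ⇒ p=163, q=9
→ (163, 9).  Check: 163²=26569, 328·9²=26568, difference 1.
k=2:  x_2 = 163·163+328·9·9 = 53137,  y_2 = 163·9+9·163 = 2934
k=3:  x_3 = 163·53137+328·9·2934 = 17322499,  y_3 = 163·2934+9·53137 = 956475
k=4:  x_4 = 163·17322499+328·9·956475 = 5647081537,  y_4 = 163·956475+9·17322499 = 311807916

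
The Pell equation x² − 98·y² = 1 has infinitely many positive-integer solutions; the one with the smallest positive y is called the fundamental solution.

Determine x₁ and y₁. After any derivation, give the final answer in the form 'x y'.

99 10

√98 → a₀=9, period (1,8,1,18); ℓ=4 even so k=3
k=0  a_k=9  p_k/q_k = 9/1
k=1  a_k=1  p_k/q_k = 10/1
k=2  a_k=8  p_k/q_k = 89/9
k=3  a_k=1  p_k/q_k = 99/10
→ (99, 10).  Check: 99²=9801, 98·10²=9800, difference 1.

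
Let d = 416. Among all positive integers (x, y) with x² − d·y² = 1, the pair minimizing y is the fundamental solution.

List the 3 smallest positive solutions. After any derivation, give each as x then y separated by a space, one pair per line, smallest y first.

d=416: √d = [20; 2,1,1,9,1,1,2,40] (ℓ=8, even), read p_7/q_7
k=0  a_k=20  p_k/q_k = 20/1
k=1  a_k=2  p_k/q_k = 41/2
…
k=3  a_k=1  p_k/q_k = 102/5
k=4  a_k=9  p_k/q_k = 979/48
…
k=6  a_k=1  p_k/q_k = 2060/101
k=7  a_k=2  p_k/q_k = 5201/255
→ (5201, 255).  Check: 5201²=27050401, 416·255²=27050400, difference 1.
(x_2, y_2) = (5201·5201 + 416·255·255, 5201·255 + 255·5201) = (54100801, 2652510)
(x_3, y_3) = (5201·54100801 + 416·255·2652510, 5201·2652510 + 255·54100801) = (562756526801, 27591408765)

5201 255
54100801 2652510
562756526801 27591408765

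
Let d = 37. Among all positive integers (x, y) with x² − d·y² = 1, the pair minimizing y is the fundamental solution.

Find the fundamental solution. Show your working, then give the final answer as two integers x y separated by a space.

√37 = [6; 12, …], period ℓ=1 (odd) → k=1
k=0  a_k=6  p_k/q_k = 6/1
k=1  a_k=12  p_k/q_k = 73/12
→ (73, 12).  Check: 73²=5329, 37·12²=5328, difference 1.

73 12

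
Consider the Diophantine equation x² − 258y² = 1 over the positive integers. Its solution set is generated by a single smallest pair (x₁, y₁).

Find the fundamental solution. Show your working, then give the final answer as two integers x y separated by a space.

√258 = [16; 16,32, …], period ℓ=2 (even) → k=1
i=0: a=16 ⇒ p=16, q=1
i=1: a=16 ⇒ p=257, q=16
→ (257, 16).  Check: 257²=66049, 258·16²=66048, difference 1.

257 16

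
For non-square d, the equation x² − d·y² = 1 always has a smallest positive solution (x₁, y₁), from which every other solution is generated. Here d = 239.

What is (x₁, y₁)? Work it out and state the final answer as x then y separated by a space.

√239 = [15; 2,5,1,2,4,15,4,2,1,5,2,30, …], period ℓ=12 (even) → k=11
step 0: (15, 1)  from 15·(1,0) + (0,1)
…
step 3: (201, 13)  from 1·(170,11) + (31,2)
…
step 7: (154117, 9969)  from 4·(37907,2452) + (2489,161)
step 8: (346141, 22390)  from 2·(154117,9969) + (37907,2452)
step 9: (500258, 32359)  from 1·(346141,22390) + (154117,9969)
step 10: (2847431, 184185)  from 5·(500258,32359) + (346141,22390)
step 11: (6195120, 400729)  from 2·(2847431,184185) + (500258,32359)
(x₁, y₁) = (6195120, 400729);  6195120² − 239·400729² = 1 ✓

6195120 400729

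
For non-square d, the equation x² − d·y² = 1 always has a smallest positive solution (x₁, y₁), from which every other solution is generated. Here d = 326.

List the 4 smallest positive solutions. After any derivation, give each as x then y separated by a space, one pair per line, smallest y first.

√326 → a₀=18, period (18,36); ℓ=2 even so k=1
a_0=18:  p_0=18·1+0=18,  q_0=18·0+1=1
a_1=18:  p_1=18·18+1=325,  q_1=18·1+0=18
fundamental: x₁=325, y₁=18  (since 105625 − 326·324 = 1)
(325+18√326)^2 = 211249 + 11700√326
(325+18√326)^3 = 137311525 + 7604982√326
(325+18√326)^4 = 89252280001 + 4943226600√326

325 18
211249 11700
137311525 7604982
89252280001 4943226600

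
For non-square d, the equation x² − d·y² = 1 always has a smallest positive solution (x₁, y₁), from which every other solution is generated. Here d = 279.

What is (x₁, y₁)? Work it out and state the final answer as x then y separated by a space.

√279 → a₀=16, period (1,2,2,1,2,2,1,32); ℓ=8 even so k=7
k=0  a_k=16  p_k/q_k = 16/1
k=1  a_k=1  p_k/q_k = 17/1
…
k=5  a_k=2  p_k/q_k = 451/27
k=6  a_k=2  p_k/q_k = 1069/64
k=7  a_k=1  p_k/q_k = 1520/91
→ (1520, 91).  Check: 1520²=2310400, 279·91²=2310399, difference 1.

1520 91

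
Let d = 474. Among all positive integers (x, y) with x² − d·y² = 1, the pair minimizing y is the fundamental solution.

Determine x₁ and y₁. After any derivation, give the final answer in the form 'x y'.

√474 → a₀=21, period (1,3,2,1,1,…,3,1,42); ℓ=14 even so k=13
a_0=21:  p_0=21·1+0=21,  q_0=21·0+1=1
a_1=1:  p_1=1·21+1=22,  q_1=1·1+0=1
a_2=3:  p_2=3·22+21=87,  q_2=3·1+1=4
a_3=2:  p_3=2·87+22=196,  q_3=2·4+1=9
a_4=1:  p_4=1·196+87=283,  q_4=1·9+4=13
…
a_8=1:  p_8=1·5051+762=5813,  q_8=1·232+35=267
a_9=1:  p_9=1·5813+5051=10864,  q_9=1·267+232=499
…
a_12=3:  p_12=3·44218+16677=149331,  q_12=3·2031+766=6859
a_13=1:  p_13=1·149331+44218=193549,  q_13=1·6859+2031=8890
fundamental: x₁=193549, y₁=8890  (since 37461215401 − 474·79032100 = 1)

193549 8890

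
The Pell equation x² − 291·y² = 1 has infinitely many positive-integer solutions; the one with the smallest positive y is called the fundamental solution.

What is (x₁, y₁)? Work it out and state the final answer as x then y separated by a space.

290 17

d=291: √d = [17; 17,34] (ℓ=2, even), read p_1/q_1
i=0: a=17 ⇒ p=17, q=1
i=1: a=17 ⇒ p=290, q=17
(x₁, y₁) = (290, 17);  290² − 291·17² = 1 ✓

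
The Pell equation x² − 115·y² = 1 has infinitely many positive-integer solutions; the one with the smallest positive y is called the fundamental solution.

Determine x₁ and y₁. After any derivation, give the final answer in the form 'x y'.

1126 105

d=115: √d = [10; 1,2,1,1,1,1,1,2,1,20] (ℓ=10, even), read p_9/q_9
a_0=10:  p_0=10·1+0=10,  q_0=10·0+1=1
…
a_2=2:  p_2=2·11+10=32,  q_2=2·1+1=3
…
a_7=1:  p_7=1·193+118=311,  q_7=1·18+11=29
a_8=2:  p_8=2·311+193=815,  q_8=2·29+18=76
a_9=1:  p_9=1·815+311=1126,  q_9=1·76+29=105
→ (1126, 105).  Check: 1126²=1267876, 115·105²=1267875, difference 1.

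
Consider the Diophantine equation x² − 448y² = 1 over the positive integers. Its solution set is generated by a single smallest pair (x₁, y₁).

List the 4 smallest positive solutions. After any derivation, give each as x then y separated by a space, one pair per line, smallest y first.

√448 = [21; 6,42, …], period ℓ=2 (even) → k=1
a_0=21:  p_0=21·1+0=21,  q_0=21·0+1=1
a_1=6:  p_1=6·21+1=127,  q_1=6·1+0=6
fundamental: x₁=127, y₁=6  (since 16129 − 448·36 = 1)
k=2:  x_2 = 127·127+448·6·6 = 32257,  y_2 = 127·6+6·127 = 1524
k=3:  x_3 = 127·32257+448·6·1524 = 8193151,  y_3 = 127·1524+6·32257 = 387090
k=4:  x_4 = 127·8193151+448·6·387090 = 2081028097,  y_4 = 127·387090+6·8193151 = 98319336

127 6
32257 1524
8193151 387090
2081028097 98319336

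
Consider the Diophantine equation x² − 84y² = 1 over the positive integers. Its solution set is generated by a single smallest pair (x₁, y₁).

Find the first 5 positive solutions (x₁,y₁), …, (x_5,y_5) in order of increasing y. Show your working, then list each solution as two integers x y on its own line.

√84 = [9; 6,18, …], period ℓ=2 (even) → k=1
k=0  a_k=9  p_k/q_k = 9/1
k=1  a_k=6  p_k/q_k = 55/6
fundamental: x₁=55, y₁=6  (since 3025 − 84·36 = 1)
n=2: (55,6)∘(55,6) = (55·55+84·6·6, 55·6+6·55) = (6049,660)
n=3: (6049,660)∘(55,6) = (55·6049+84·6·660, 55·660+6·6049) = (665335,72594)
n=4: (665335,72594)∘(55,6) = (55·665335+84·6·72594, 55·72594+6·665335) = (73180801,7984680)
n=5: (73180801,7984680)∘(55,6) = (55·73180801+84·6·7984680, 55·7984680+6·73180801) = (8049222775,878242206)

55 6
6049 660
665335 72594
73180801 7984680
8049222775 878242206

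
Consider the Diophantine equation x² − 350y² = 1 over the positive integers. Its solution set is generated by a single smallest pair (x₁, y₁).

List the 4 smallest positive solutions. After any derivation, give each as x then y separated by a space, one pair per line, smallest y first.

√350 = [18; 1,2,2,2,1,36, …], period ℓ=6 (even) → k=5
a_0=18:  p_0=18·1+0=18,  q_0=18·0+1=1
…
a_4=2:  p_4=2·131+56=318,  q_4=2·7+3=17
a_5=1:  p_5=1·318+131=449,  q_5=1·17+7=24
(x₁, y₁) = (449, 24);  449² − 350·24² = 1 ✓
k=2:  x_2 = 449·449+350·24·24 = 403201,  y_2 = 449·24+24·449 = 21552
k=3:  x_3 = 449·403201+350·24·21552 = 362074049,  y_3 = 449·21552+24·403201 = 19353672
k=4:  x_4 = 449·362074049+350·24·19353672 = 325142092801,  y_4 = 449·19353672+24·362074049 = 17379575904

449 24
403201 21552
362074049 19353672
325142092801 17379575904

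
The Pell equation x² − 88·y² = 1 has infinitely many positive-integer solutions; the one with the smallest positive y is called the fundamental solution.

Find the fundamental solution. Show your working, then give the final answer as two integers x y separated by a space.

197 21

d=88: √d = [9; 2,1,1,1,2,18] (ℓ=6, even), read p_5/q_5
i=0: a=9 ⇒ p=9, q=1
i=1: a=2 ⇒ p=19, q=2
i=2: a=1 ⇒ p=28, q=3
i=3: a=1 ⇒ p=47, q=5
i=4: a=1 ⇒ p=75, q=8
i=5: a=2 ⇒ p=197, q=21
(x₁, y₁) = (197, 21);  197² − 88·21² = 1 ✓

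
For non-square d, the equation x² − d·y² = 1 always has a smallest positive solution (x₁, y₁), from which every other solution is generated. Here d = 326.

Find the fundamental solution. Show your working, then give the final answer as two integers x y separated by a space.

√326 → a₀=18, period (18,36); ℓ=2 even so k=1
step 0: (18, 1)  from 18·(1,0) + (0,1)
step 1: (325, 18)  from 18·(18,1) + (1,0)
(x₁, y₁) = (325, 18);  325² − 326·18² = 1 ✓

325 18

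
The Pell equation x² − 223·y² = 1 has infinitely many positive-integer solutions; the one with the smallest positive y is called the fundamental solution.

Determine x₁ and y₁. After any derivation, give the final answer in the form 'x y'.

d=223: √d = [14; 1,13,1,28] (ℓ=4, even), read p_3/q_3
step 0: (14, 1)  from 14·(1,0) + (0,1)
step 1: (15, 1)  from 1·(14,1) + (1,0)
step 2: (209, 14)  from 13·(15,1) + (14,1)
step 3: (224, 15)  from 1·(209,14) + (15,1)
(x₁, y₁) = (224, 15);  224² − 223·15² = 1 ✓

224 15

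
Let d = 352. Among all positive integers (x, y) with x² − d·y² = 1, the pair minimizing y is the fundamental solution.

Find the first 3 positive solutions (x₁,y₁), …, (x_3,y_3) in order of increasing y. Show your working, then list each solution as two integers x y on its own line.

√352 → a₀=18, period (1,3,5,9,5,3,1,36); ℓ=8 even so k=7
i=0: a=18 ⇒ p=18, q=1
…
i=2: a=3 ⇒ p=75, q=4
…
i=6: a=3 ⇒ p=59118, q=3151
i=7: a=1 ⇒ p=77617, q=4137
fundamental: x₁=77617, y₁=4137  (since 6024398689 − 352·17114769 = 1)
n=2: (77617,4137)∘(77617,4137) = (77617·77617+352·4137·4137, 77617·4137+4137·77617) = (12048797377,642203058)
n=3: (12048797377,642203058)∘(77617,4137) = (77617·12048797377+352·4137·642203058, 77617·642203058+4137·12048797377) = (1870383011943601,99691749501435)

77617 4137
12048797377 642203058
1870383011943601 99691749501435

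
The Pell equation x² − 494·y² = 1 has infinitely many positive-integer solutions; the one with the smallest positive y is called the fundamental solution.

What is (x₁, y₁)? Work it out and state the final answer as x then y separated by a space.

73035 3286

[22; 4,2,2,1,2,1,2,2,4,44] for √494; ℓ=10 ⇒ convergent index 9
step 0: (22, 1)  from 22·(1,0) + (0,1)
…
step 4: (689, 31)  from 1·(489,22) + (200,9)
…
step 6: (2556, 115)  from 1·(1867,84) + (689,31)
…
step 8: (16514, 743)  from 2·(6979,314) + (2556,115)
step 9: (73035, 3286)  from 4·(16514,743) + (6979,314)
→ (73035, 3286).  Check: 73035²=5334111225, 494·3286²=5334111224, difference 1.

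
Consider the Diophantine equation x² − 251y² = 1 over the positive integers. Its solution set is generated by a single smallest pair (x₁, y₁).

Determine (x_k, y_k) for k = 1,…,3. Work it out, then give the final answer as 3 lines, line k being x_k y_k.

3674890 231957
27009633024199 1704832919460
198514860608593651330 12530146894788486843

√251 → a₀=15, period (1,5,2,1,2,…,5,1,30); ℓ=14 even so k=13
step 0: (15, 1)  from 15·(1,0) + (0,1)
…
step 3: (206, 13)  from 2·(95,6) + (16,1)
…
step 6: (1917, 121)  from 2·(808,51) + (301,19)
…
step 9: (151649, 9572)  from 2·(61043,3853) + (29563,1866)
step 10: (212692, 13425)  from 1·(151649,9572) + (61043,3853)
…
step 12: (3097857, 195535)  from 5·(577033,36422) + (212692,13425)
step 13: (3674890, 231957)  from 1·(3097857,195535) + (577033,36422)
→ (3674890, 231957).  Check: 3674890²=13504816512100, 251·231957²=13504816512099, difference 1.
n=2: (3674890,231957)∘(3674890,231957) = (3674890·3674890+251·231957·231957, 3674890·231957+231957·3674890) = (27009633024199,1704832919460)
n=3: (27009633024199,1704832919460)∘(3674890,231957) = (3674890·27009633024199+251·231957·1704832919460, 3674890·1704832919460+231957·27009633024199) = (198514860608593651330,12530146894788486843)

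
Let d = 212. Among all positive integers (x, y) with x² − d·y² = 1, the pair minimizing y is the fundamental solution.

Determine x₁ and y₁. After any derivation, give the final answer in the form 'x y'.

66249 4550

√212 = [14; 1,1,3,1,1,…,1,1,28, …], period ℓ=14 (even) → k=13
step 0: (14, 1)  from 14·(1,0) + (0,1)
…
step 5: (233, 16)  from 1·(131,9) + (102,7)
…
step 8: (2781, 191)  from 1·(2417,166) + (364,25)
step 9: (5198, 357)  from 1·(2781,191) + (2417,166)
step 10: (7979, 548)  from 1·(5198,357) + (2781,191)
step 11: (29135, 2001)  from 3·(7979,548) + (5198,357)
step 12: (37114, 2549)  from 1·(29135,2001) + (7979,548)
step 13: (66249, 4550)  from 1·(37114,2549) + (29135,2001)
→ (66249, 4550).  Check: 66249²=4388930001, 212·4550²=4388930000, difference 1.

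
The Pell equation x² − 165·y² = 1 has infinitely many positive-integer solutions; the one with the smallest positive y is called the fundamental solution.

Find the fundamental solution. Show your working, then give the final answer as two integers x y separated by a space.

1079 84

√165 = [12; 1,5,2,5,1,24, …], period ℓ=6 (even) → k=5
step 0: (12, 1)  from 12·(1,0) + (0,1)
step 1: (13, 1)  from 1·(12,1) + (1,0)
step 2: (77, 6)  from 5·(13,1) + (12,1)
step 3: (167, 13)  from 2·(77,6) + (13,1)
step 4: (912, 71)  from 5·(167,13) + (77,6)
step 5: (1079, 84)  from 1·(912,71) + (167,13)
fundamental: x₁=1079, y₁=84  (since 1164241 − 165·7056 = 1)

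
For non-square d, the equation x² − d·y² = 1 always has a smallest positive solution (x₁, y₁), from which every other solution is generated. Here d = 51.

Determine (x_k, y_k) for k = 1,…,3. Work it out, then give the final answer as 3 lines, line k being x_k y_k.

√51 = [7; 7,14, …], period ℓ=2 (even) → k=1
i=0: a=7 ⇒ p=7, q=1
i=1: a=7 ⇒ p=50, q=7
fundamental: x₁=50, y₁=7  (since 2500 − 51·49 = 1)
(x_2, y_2) = (50·50 + 51·7·7, 50·7 + 7·50) = (4999, 700)
(x_3, y_3) = (50·4999 + 51·7·700, 50·700 + 7·4999) = (499850, 69993)

50 7
4999 700
499850 69993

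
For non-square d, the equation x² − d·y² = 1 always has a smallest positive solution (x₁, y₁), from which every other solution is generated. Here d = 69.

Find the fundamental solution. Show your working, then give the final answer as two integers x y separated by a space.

7775 936

d=69: √d = [8; 3,3,1,4,1,3,3,16] (ℓ=8, even), read p_7/q_7
step 0: (8, 1)  from 8·(1,0) + (0,1)
step 1: (25, 3)  from 3·(8,1) + (1,0)
step 2: (83, 10)  from 3·(25,3) + (8,1)
step 3: (108, 13)  from 1·(83,10) + (25,3)
…
step 5: (623, 75)  from 1·(515,62) + (108,13)
step 6: (2384, 287)  from 3·(623,75) + (515,62)
step 7: (7775, 936)  from 3·(2384,287) + (623,75)
(x₁, y₁) = (7775, 936);  7775² − 69·936² = 1 ✓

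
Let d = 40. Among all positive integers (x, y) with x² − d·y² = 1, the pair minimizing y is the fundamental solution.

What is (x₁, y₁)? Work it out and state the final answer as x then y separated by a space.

√40 → a₀=6, period (3,12); ℓ=2 even so k=1
i=0: a=6 ⇒ p=6, q=1
i=1: a=3 ⇒ p=19, q=3
fundamental: x₁=19, y₁=3  (since 361 − 40·9 = 1)

19 3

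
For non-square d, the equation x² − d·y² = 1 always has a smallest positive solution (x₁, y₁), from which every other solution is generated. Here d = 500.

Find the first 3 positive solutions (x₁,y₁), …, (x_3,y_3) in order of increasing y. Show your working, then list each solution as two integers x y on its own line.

930249 41602
1730726404001 77400437796
3220013013190122249 144003359718540806

d=500: √d = [22; 2,1,3,2,1,…,1,2,44] (ℓ=14, even), read p_13/q_13
step 0: (22, 1)  from 22·(1,0) + (0,1)
step 1: (45, 2)  from 2·(22,1) + (1,0)
…
step 5: (805, 36)  from 1·(559,25) + (246,11)
…
step 7: (14445, 646)  from 10·(1364,61) + (805,36)
…
step 12: (335522, 15005)  from 1·(259205,11592) + (76317,3413)
step 13: (930249, 41602)  from 2·(335522,15005) + (259205,11592)
fundamental: x₁=930249, y₁=41602  (since 865363202001 − 500·1730726404 = 1)
k=2:  x_2 = 930249·930249+500·41602·41602 = 1730726404001,  y_2 = 930249·41602+41602·930249 = 77400437796
k=3:  x_3 = 930249·1730726404001+500·41602·77400437796 = 3220013013190122249,  y_3 = 930249·77400437796+41602·1730726404001 = 144003359718540806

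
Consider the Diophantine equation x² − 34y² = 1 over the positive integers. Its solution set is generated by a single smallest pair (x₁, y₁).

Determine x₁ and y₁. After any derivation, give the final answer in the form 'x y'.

√34 → a₀=5, period (1,4,1,10); ℓ=4 even so k=3
k=0  a_k=5  p_k/q_k = 5/1
…
k=2  a_k=4  p_k/q_k = 29/5
k=3  a_k=1  p_k/q_k = 35/6
→ (35, 6).  Check: 35²=1225, 34·6²=1224, difference 1.

35 6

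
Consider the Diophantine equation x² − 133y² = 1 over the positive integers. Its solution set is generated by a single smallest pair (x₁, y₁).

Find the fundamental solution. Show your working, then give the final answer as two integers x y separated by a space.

d=133: √d = [11; 1,1,7,5,1,…,1,1,22] (ℓ=16, even), read p_15/q_15
a_0=11:  p_0=11·1+0=11,  q_0=11·0+1=1
…
a_2=1:  p_2=1·12+11=23,  q_2=1·1+1=2
a_3=7:  p_3=7·23+12=173,  q_3=7·2+1=15
a_4=5:  p_4=5·173+23=888,  q_4=5·15+2=77
a_5=1:  p_5=1·888+173=1061,  q_5=1·77+15=92
a_6=1:  p_6=1·1061+888=1949,  q_6=1·92+77=169
a_7=1:  p_7=1·1949+1061=3010,  q_7=1·169+92=261
a_8=2:  p_8=2·3010+1949=7969,  q_8=2·261+169=691
a_9=1:  p_9=1·7969+3010=10979,  q_9=1·691+261=952
a_10=1:  p_10=1·10979+7969=18948,  q_10=1·952+691=1643
a_11=1:  p_11=1·18948+10979=29927,  q_11=1·1643+952=2595
…
a_13=7:  p_13=7·168583+29927=1210008,  q_13=7·14618+2595=104921
a_14=1:  p_14=1·1210008+168583=1378591,  q_14=1·104921+14618=119539
a_15=1:  p_15=1·1378591+1210008=2588599,  q_15=1·119539+104921=224460
(x₁, y₁) = (2588599, 224460);  2588599² − 133·224460² = 1 ✓

2588599 224460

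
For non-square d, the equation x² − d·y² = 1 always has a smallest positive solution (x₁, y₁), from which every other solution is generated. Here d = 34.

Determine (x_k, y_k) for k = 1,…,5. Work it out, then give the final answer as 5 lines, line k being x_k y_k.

35 6
2449 420
171395 29394
11995201 2057160
839492675 143971806

√34 = [5; 1,4,1,10, …], period ℓ=4 (even) → k=3
i=0: a=5 ⇒ p=5, q=1
i=1: a=1 ⇒ p=6, q=1
i=2: a=4 ⇒ p=29, q=5
i=3: a=1 ⇒ p=35, q=6
(x₁, y₁) = (35, 6);  35² − 34·6² = 1 ✓
(x_2, y_2) = (35·35 + 34·6·6, 35·6 + 6·35) = (2449, 420)
(x_3, y_3) = (35·2449 + 34·6·420, 35·420 + 6·2449) = (171395, 29394)
(x_4, y_4) = (35·171395 + 34·6·29394, 35·29394 + 6·171395) = (11995201, 2057160)
(x_5, y_5) = (35·11995201 + 34·6·2057160, 35·2057160 + 6·11995201) = (839492675, 143971806)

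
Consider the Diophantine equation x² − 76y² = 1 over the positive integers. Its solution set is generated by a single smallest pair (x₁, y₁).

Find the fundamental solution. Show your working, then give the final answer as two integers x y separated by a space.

57799 6630

d=76: √d = [8; 1,2,1,1,5,4,5,1,1,2,1,16] (ℓ=12, even), read p_11/q_11
step 0: (8, 1)  from 8·(1,0) + (0,1)
step 1: (9, 1)  from 1·(8,1) + (1,0)
step 2: (26, 3)  from 2·(9,1) + (8,1)
…
step 4: (61, 7)  from 1·(35,4) + (26,3)
step 5: (340, 39)  from 5·(61,7) + (35,4)
step 6: (1421, 163)  from 4·(340,39) + (61,7)
step 7: (7445, 854)  from 5·(1421,163) + (340,39)
step 8: (8866, 1017)  from 1·(7445,854) + (1421,163)
step 9: (16311, 1871)  from 1·(8866,1017) + (7445,854)
step 10: (41488, 4759)  from 2·(16311,1871) + (8866,1017)
step 11: (57799, 6630)  from 1·(41488,4759) + (16311,1871)
(x₁, y₁) = (57799, 6630);  57799² − 76·6630² = 1 ✓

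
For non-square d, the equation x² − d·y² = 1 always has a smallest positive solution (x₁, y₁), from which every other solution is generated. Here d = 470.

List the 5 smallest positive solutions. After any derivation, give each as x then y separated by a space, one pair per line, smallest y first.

1691 78
5718961 263796
19341524411 892157994
65413029839041 3017278071912
221226847574112251 10204433547048390

d=470: √d = [21; 1,2,8,2,1,42] (ℓ=6, even), read p_5/q_5
step 0: (21, 1)  from 21·(1,0) + (0,1)
step 1: (22, 1)  from 1·(21,1) + (1,0)
step 2: (65, 3)  from 2·(22,1) + (21,1)
…
step 4: (1149, 53)  from 2·(542,25) + (65,3)
step 5: (1691, 78)  from 1·(1149,53) + (542,25)
→ (1691, 78).  Check: 1691²=2859481, 470·78²=2859480, difference 1.
(x_2, y_2) = (1691·1691 + 470·78·78, 1691·78 + 78·1691) = (5718961, 263796)
(x_3, y_3) = (1691·5718961 + 470·78·263796, 1691·263796 + 78·5718961) = (19341524411, 892157994)
(x_4, y_4) = (1691·19341524411 + 470·78·892157994, 1691·892157994 + 78·19341524411) = (65413029839041, 3017278071912)
(x_5, y_5) = (1691·65413029839041 + 470·78·3017278071912, 1691·3017278071912 + 78·65413029839041) = (221226847574112251, 10204433547048390)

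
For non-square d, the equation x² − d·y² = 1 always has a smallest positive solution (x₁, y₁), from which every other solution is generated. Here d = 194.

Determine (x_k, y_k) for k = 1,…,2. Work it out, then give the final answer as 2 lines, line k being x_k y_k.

195 14
76049 5460

[13; 1,12,1,26] for √194; ℓ=4 ⇒ convergent index 3
k=0  a_k=13  p_k/q_k = 13/1
k=1  a_k=1  p_k/q_k = 14/1
k=2  a_k=12  p_k/q_k = 181/13
k=3  a_k=1  p_k/q_k = 195/14
(x₁, y₁) = (195, 14);  195² − 194·14² = 1 ✓
k=2:  x_2 = 195·195+194·14·14 = 76049,  y_2 = 195·14+14·195 = 5460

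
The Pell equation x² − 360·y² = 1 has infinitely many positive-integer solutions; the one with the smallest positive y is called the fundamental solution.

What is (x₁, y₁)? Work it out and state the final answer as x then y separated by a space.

√360 = [18; 1,36, …], period ℓ=2 (even) → k=1
a_0=18:  p_0=18·1+0=18,  q_0=18·0+1=1
a_1=1:  p_1=1·18+1=19,  q_1=1·1+0=1
(x₁, y₁) = (19, 1);  19² − 360·1² = 1 ✓

19 1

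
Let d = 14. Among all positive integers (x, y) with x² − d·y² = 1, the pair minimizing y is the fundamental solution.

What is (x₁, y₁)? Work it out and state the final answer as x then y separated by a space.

√14 → a₀=3, period (1,2,1,6); ℓ=4 even so k=3
step 0: (3, 1)  from 3·(1,0) + (0,1)
step 1: (4, 1)  from 1·(3,1) + (1,0)
step 2: (11, 3)  from 2·(4,1) + (3,1)
step 3: (15, 4)  from 1·(11,3) + (4,1)
fundamental: x₁=15, y₁=4  (since 225 − 14·16 = 1)

15 4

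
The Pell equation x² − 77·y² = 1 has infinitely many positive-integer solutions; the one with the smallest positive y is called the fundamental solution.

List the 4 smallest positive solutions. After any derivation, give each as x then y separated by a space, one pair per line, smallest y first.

d=77: √d = [8; 1,3,2,3,1,16] (ℓ=6, even), read p_5/q_5
step 0: (8, 1)  from 8·(1,0) + (0,1)
…
step 2: (35, 4)  from 3·(9,1) + (8,1)
step 3: (79, 9)  from 2·(35,4) + (9,1)
step 4: (272, 31)  from 3·(79,9) + (35,4)
step 5: (351, 40)  from 1·(272,31) + (79,9)
fundamental: x₁=351, y₁=40  (since 123201 − 77·1600 = 1)
k=2:  x_2 = 351·351+77·40·40 = 246401,  y_2 = 351·40+40·351 = 28080
k=3:  x_3 = 351·246401+77·40·28080 = 172973151,  y_3 = 351·28080+40·246401 = 19712120
k=4:  x_4 = 351·172973151+77·40·19712120 = 121426905601,  y_4 = 351·19712120+40·172973151 = 13837880160

351 40
246401 28080
172973151 19712120
121426905601 13837880160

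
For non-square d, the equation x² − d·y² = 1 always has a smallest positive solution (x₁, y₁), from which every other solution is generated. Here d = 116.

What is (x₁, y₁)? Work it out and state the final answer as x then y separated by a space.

9801 910

√116 = [10; 1,3,2,1,4,1,2,3,1,20, …], period ℓ=10 (even) → k=9
k=0  a_k=10  p_k/q_k = 10/1
…
k=4  a_k=1  p_k/q_k = 140/13
k=5  a_k=4  p_k/q_k = 657/61
k=6  a_k=1  p_k/q_k = 797/74
…
k=8  a_k=3  p_k/q_k = 7550/701
k=9  a_k=1  p_k/q_k = 9801/910
→ (9801, 910).  Check: 9801²=96059601, 116·910²=96059600, difference 1.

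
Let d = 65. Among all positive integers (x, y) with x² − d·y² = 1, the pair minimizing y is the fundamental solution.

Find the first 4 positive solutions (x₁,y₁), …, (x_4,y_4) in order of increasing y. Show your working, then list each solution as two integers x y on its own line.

[8; 16] for √65; ℓ=1 ⇒ convergent index 1
i=0: a=8 ⇒ p=8, q=1
i=1: a=16 ⇒ p=129, q=16
→ (129, 16).  Check: 129²=16641, 65·16²=16640, difference 1.
(129+16√65)^2 = 33281 + 4128√65
(129+16√65)^3 = 8586369 + 1065008√65
(129+16√65)^4 = 2215249921 + 274767936√65

129 16
33281 4128
8586369 1065008
2215249921 274767936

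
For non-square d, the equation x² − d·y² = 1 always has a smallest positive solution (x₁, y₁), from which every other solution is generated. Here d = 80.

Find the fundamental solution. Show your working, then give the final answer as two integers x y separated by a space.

√80 → a₀=8, period (1,16); ℓ=2 even so k=1
i=0: a=8 ⇒ p=8, q=1
i=1: a=1 ⇒ p=9, q=1
→ (9, 1).  Check: 9²=81, 80·1²=80, difference 1.

9 1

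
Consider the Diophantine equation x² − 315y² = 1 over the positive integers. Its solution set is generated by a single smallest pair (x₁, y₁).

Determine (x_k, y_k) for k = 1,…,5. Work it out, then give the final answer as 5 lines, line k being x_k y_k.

√315 → a₀=17, period (1,2,1,34); ℓ=4 even so k=3
a_0=17:  p_0=17·1+0=17,  q_0=17·0+1=1
…
a_2=2:  p_2=2·18+17=53,  q_2=2·1+1=3
a_3=1:  p_3=1·53+18=71,  q_3=1·3+1=4
→ (71, 4).  Check: 71²=5041, 315·4²=5040, difference 1.
(71+4√315)^2 = 10081 + 568√315
(71+4√315)^3 = 1431431 + 80652√315
(71+4√315)^4 = 203253121 + 11452016√315
(71+4√315)^5 = 28860511751 + 1626105620√315

71 4
10081 568
1431431 80652
203253121 11452016
28860511751 1626105620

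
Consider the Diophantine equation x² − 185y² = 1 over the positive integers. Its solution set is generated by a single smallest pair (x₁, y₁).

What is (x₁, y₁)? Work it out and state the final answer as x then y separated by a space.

9249 680

d=185: √d = [13; 1,1,1,1,26] (ℓ=5, odd), read p_9/q_9
a_0=13:  p_0=13·1+0=13,  q_0=13·0+1=1
…
a_2=1:  p_2=1·14+13=27,  q_2=1·1+1=2
a_3=1:  p_3=1·27+14=41,  q_3=1·2+1=3
a_4=1:  p_4=1·41+27=68,  q_4=1·3+2=5
…
a_8=1:  p_8=1·3686+1877=5563,  q_8=1·271+138=409
a_9=1:  p_9=1·5563+3686=9249,  q_9=1·409+271=680
→ (9249, 680).  Check: 9249²=85544001, 185·680²=85544000, difference 1.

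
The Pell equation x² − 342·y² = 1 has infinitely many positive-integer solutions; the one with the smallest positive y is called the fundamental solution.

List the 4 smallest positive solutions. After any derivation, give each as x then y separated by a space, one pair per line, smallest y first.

37 2
2737 148
202501 10950
14982337 810152

√342 = [18; 2,36, …], period ℓ=2 (even) → k=1
a_0=18:  p_0=18·1+0=18,  q_0=18·0+1=1
a_1=2:  p_1=2·18+1=37,  q_1=2·1+0=2
fundamental: x₁=37, y₁=2  (since 1369 − 342·4 = 1)
k=2:  x_2 = 37·37+342·2·2 = 2737,  y_2 = 37·2+2·37 = 148
k=3:  x_3 = 37·2737+342·2·148 = 202501,  y_3 = 37·148+2·2737 = 10950
k=4:  x_4 = 37·202501+342·2·10950 = 14982337,  y_4 = 37·10950+2·202501 = 810152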